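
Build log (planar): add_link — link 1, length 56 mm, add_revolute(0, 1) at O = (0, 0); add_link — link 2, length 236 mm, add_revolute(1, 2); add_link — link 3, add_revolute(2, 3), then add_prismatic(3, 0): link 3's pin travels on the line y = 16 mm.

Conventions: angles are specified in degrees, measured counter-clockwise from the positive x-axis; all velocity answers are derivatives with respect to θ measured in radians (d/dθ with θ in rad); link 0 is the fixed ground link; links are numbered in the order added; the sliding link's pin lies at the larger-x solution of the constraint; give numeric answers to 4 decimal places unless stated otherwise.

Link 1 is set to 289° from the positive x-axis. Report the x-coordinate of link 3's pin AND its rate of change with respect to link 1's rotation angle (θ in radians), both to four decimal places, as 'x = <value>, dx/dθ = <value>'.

geometry: r = 56 mm, L = 236 mm, e = 16 mm
crank pin P = (r cos θ, r sin θ) = (18.231817, -52.949040)
h = r sin θ − e = -52.949040 − 16 = -68.949040
x = r cos θ + √(L² − h²) = 18.231817 + 225.703411 = 243.935228
dx/dθ = −r sin θ − h·r cos θ/√(L² − h²) (θ in radians; h = -68.949040) = 58.518589

x = 243.9352, dx/dθ = 58.5186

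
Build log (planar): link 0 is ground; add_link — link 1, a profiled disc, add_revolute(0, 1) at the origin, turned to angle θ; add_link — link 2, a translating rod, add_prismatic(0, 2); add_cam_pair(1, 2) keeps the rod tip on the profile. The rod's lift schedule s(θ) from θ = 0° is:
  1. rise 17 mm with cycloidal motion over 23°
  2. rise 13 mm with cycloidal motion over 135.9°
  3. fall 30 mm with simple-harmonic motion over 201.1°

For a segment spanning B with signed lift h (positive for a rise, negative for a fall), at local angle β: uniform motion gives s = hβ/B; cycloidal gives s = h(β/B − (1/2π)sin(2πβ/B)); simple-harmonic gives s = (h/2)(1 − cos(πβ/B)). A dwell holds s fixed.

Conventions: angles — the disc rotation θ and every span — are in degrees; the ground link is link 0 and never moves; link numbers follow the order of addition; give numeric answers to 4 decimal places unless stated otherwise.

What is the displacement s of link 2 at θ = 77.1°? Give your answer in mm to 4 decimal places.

seg 1 [0°–23°] cycloidal, h=17: full span → s += 17 → s = 17.0000
seg 2 [23°–158.9°] cycloidal, h=13: θ=77.1° here. β=54.1, B=135.9. 13·(0.3981 − sin(2π·0.3981)/(2π)) = 3.9390 → s = 20.9390

20.9390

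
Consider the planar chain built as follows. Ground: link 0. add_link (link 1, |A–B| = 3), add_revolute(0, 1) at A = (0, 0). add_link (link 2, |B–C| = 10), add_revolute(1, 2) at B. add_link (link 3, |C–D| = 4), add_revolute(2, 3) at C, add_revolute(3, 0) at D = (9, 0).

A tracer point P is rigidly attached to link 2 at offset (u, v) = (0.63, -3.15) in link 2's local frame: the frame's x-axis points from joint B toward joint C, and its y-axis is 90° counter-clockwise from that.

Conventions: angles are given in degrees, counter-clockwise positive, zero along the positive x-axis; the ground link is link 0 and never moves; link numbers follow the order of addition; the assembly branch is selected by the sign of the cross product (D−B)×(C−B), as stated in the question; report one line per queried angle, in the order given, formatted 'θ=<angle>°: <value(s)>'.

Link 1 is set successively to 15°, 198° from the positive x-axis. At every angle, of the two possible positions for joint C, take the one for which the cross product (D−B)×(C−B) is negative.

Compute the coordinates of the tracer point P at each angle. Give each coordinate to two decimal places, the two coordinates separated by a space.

A=(0,0), D=(9.00,0)
θ=15°: B = A + 3.00·(cos15°, sin15°) = (2.8978, 0.7765)
θ=15°: |BD| = 6.1514
θ=15°: circle(B,10.00) ∩ circle(D,4.00): a=9.9034, h=1.3866
θ=15°:   candidates: C₊=(12.8970,0.9019) cross=8.530; C₋=(12.5469,-1.8491) cross=-8.530
θ=15°:   branch - wants cross < 0 → take C=(12.5469,-1.8491) (cross=-8.530)
θ=15°: ex = (C−B)/|BC| = (0.9649,-0.2626); ey = (0.2626,0.9649)
θ=15°: P = B + 0.63·ex + -3.15·ey = (2.6786,-2.4284)
θ=198°: B = A + 3.00·(cos198°, sin198°) = (-2.8532, -0.9271)
θ=198°: |BD| = 11.8894
θ=198°: circle(B,10.00) ∩ circle(D,4.00): a=9.4773, h=3.1909
θ=198°:   candidates: C₊=(6.3464,2.9931) cross=37.938; C₋=(6.8440,-3.3692) cross=-37.938
θ=198°:   branch - wants cross < 0 → take C=(6.8440,-3.3692) (cross=-37.938)
θ=198°: ex = (C−B)/|BC| = (0.9697,-0.2442); ey = (0.2442,0.9697)
θ=198°: P = B + 0.63·ex + -3.15·ey = (-3.0115,-4.1355)

θ=15°: 2.68 -2.43
θ=198°: -3.01 -4.14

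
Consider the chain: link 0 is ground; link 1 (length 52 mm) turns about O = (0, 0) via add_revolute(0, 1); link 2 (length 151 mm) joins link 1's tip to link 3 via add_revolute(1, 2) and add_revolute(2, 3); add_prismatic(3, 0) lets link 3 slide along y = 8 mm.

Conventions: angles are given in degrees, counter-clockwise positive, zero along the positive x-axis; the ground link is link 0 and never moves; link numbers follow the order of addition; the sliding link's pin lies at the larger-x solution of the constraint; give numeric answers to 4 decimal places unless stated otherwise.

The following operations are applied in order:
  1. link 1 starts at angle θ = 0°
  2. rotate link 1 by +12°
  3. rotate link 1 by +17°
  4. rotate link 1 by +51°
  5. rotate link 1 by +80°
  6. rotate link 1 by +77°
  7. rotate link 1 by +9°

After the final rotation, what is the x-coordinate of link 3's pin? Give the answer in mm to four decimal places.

geometry: r = 52 mm, L = 151 mm, e = 8 mm; θ starts at 0°
rotate link 1 by +12°: θ ← 0° +12° = 12°
rotate link 1 by +17°: θ ← 12° +17° = 29°
rotate link 1 by +51°: θ ← 29° +51° = 80°
rotate link 1 by +80°: θ ← 80° +80° = 160°
rotate link 1 by +77°: θ ← 160° +77° = 237°
rotate link 1 by +9°: θ ← 237° +9° = 246°
crank pin P = (r cos θ, r sin θ) = (-21.150305, -47.504364)
h = r sin θ − e = -47.504364 − 8 = -55.504364
x = r cos θ + √(L² − h²) = -21.150305 + 140.428863 = 119.278558

119.2786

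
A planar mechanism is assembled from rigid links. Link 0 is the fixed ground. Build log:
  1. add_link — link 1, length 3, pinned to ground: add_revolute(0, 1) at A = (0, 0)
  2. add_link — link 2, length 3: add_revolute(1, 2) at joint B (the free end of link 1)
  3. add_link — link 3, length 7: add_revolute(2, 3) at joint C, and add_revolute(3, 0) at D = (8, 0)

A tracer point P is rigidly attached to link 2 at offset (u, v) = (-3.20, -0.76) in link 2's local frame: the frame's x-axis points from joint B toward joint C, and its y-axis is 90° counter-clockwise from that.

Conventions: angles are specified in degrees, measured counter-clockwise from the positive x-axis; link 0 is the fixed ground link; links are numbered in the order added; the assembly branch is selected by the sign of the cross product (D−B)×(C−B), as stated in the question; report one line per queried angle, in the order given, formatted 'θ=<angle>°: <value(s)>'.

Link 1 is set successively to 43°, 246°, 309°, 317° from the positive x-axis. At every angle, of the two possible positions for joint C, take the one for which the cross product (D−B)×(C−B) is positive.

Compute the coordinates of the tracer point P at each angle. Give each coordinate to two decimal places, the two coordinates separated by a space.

A=(0,0), D=(8.00,0)
θ=43°: B = A + 3.00·(cos43°, sin43°) = (2.1941, 2.0460)
θ=43°: |BD| = 6.1559
θ=43°: circle(B,3.00) ∩ circle(D,7.00): a=-0.1710, h=2.9951
θ=43°:   candidates: C₊=(3.0283,4.9277) cross=18.438; C₋=(1.0373,-0.7220) cross=-18.438
θ=43°:   branch + wants cross > 0 → take C=(3.0283,4.9277) (cross=18.438)
θ=43°: ex = (C−B)/|BC| = (0.2781,0.9606); ey = (-0.9606,0.2781)
θ=43°: P = B + -3.20·ex + -0.76·ey = (2.0343,-1.2391)
θ=246°: B = A + 3.00·(cos246°, sin246°) = (-1.2202, -2.7406)
θ=246°: |BD| = 9.6189
θ=246°: circle(B,3.00) ∩ circle(D,7.00): a=2.7302, h=1.2434
θ=246°:   candidates: C₊=(1.0426,-0.7709) cross=11.960; C₋=(1.7511,-3.1546) cross=-11.960
θ=246°:   branch + wants cross > 0 → take C=(1.0426,-0.7709) (cross=11.960)
θ=246°: ex = (C−B)/|BC| = (0.7543,0.6566); ey = (-0.6566,0.7543)
θ=246°: P = B + -3.20·ex + -0.76·ey = (-3.1349,-5.4149)
θ=309°: B = A + 3.00·(cos309°, sin309°) = (1.8880, -2.3314)
θ=309°: |BD| = 6.5416
θ=309°: circle(B,3.00) ∩ circle(D,7.00): a=0.2135, h=2.9924
θ=309°:   candidates: C₊=(1.0209,0.5405) cross=19.575; C₋=(3.1539,-5.0513) cross=-19.575
θ=309°:   branch + wants cross > 0 → take C=(1.0209,0.5405) (cross=19.575)
θ=309°: ex = (C−B)/|BC| = (-0.2890,0.9573); ey = (-0.9573,-0.2890)
θ=309°: P = B + -3.20·ex + -0.76·ey = (3.5404,-5.1752)
θ=317°: B = A + 3.00·(cos317°, sin317°) = (2.1941, -2.0460)
θ=317°: |BD| = 6.1559
θ=317°: circle(B,3.00) ∩ circle(D,7.00): a=-0.1710, h=2.9951
θ=317°:   candidates: C₊=(1.0373,0.7220) cross=18.438; C₋=(3.0283,-4.9277) cross=-18.438
θ=317°:   branch + wants cross > 0 → take C=(1.0373,0.7220) (cross=18.438)
θ=317°: ex = (C−B)/|BC| = (-0.3856,0.9227); ey = (-0.9227,-0.3856)
θ=317°: P = B + -3.20·ex + -0.76·ey = (4.1291,-4.7055)

θ=43°: 2.03 -1.24
θ=246°: -3.13 -5.41
θ=309°: 3.54 -5.18
θ=317°: 4.13 -4.71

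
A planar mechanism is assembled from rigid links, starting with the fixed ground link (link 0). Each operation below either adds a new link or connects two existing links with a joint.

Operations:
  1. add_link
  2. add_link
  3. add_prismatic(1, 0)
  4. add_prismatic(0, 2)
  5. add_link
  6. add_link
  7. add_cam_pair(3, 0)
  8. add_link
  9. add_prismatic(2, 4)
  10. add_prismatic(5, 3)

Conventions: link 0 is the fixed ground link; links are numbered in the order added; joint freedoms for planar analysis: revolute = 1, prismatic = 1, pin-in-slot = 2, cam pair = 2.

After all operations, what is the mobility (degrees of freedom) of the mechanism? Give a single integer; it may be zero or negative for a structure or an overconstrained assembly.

ground; <1,0,0>
#1 <2,0,0>
#2 <3,0,0>
P:1↔0 J1 <3,1,0>
P:0↔2 J1 <3,2,0>
#3 <4,2,0>
#4 <5,2,0>
C:3↔0 J2 <5,2,1>
#5 <6,2,1>
P:2↔4 J1 <6,3,1>
P:5↔3 J1 <6,4,1>
3×5 − 2×4 − 1×1 = 6

M = 6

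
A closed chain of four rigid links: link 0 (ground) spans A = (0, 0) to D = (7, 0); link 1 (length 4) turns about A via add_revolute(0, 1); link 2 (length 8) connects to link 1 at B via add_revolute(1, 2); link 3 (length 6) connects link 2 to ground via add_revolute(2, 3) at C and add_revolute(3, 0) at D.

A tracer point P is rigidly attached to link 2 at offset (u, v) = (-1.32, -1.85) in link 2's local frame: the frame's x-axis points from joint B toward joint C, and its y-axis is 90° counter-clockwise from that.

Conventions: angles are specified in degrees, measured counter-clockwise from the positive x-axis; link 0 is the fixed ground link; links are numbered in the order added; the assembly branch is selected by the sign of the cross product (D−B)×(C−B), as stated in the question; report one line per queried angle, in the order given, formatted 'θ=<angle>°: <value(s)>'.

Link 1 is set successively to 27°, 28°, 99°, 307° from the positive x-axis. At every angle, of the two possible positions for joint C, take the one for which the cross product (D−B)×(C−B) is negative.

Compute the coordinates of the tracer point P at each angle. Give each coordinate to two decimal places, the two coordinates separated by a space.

A=(0,0), D=(7.00,0)
θ=27°: B = A + 4.00·(cos27°, sin27°) = (3.5640, 1.8160)
θ=27°: |BD| = 3.8863
θ=27°: circle(B,8.00) ∩ circle(D,6.00): a=5.5455, h=5.7660
θ=27°:   candidates: C₊=(11.1612,4.3225) cross=22.409; C₋=(5.7726,-5.8731) cross=-22.409
θ=27°:   branch - wants cross < 0 → take C=(5.7726,-5.8731) (cross=-22.409)
θ=27°: ex = (C−B)/|BC| = (0.2761,-0.9611); ey = (0.9611,0.2761)
θ=27°: P = B + -1.32·ex + -1.85·ey = (1.4215,2.5739)
θ=28°: B = A + 4.00·(cos28°, sin28°) = (3.5318, 1.8779)
θ=28°: |BD| = 3.9440
θ=28°: circle(B,8.00) ∩ circle(D,6.00): a=5.5217, h=5.7888
θ=28°:   candidates: C₊=(11.1437,4.3393) cross=22.831; C₋=(5.6311,-5.8418) cross=-22.831
θ=28°:   branch - wants cross < 0 → take C=(5.6311,-5.8418) (cross=-22.831)
θ=28°: ex = (C−B)/|BC| = (0.2624,-0.9650); ey = (0.9650,0.2624)
θ=28°: P = B + -1.32·ex + -1.85·ey = (1.4002,2.6662)
θ=99°: B = A + 4.00·(cos99°, sin99°) = (-0.6257, 3.9508)
θ=99°: |BD| = 8.5884
θ=99°: circle(B,8.00) ∩ circle(D,6.00): a=5.9243, h=5.3761
θ=99°:   candidates: C₊=(7.1076,5.9990) cross=46.172; C₋=(2.1615,-3.5480) cross=-46.172
θ=99°:   branch - wants cross < 0 → take C=(2.1615,-3.5480) (cross=-46.172)
θ=99°: ex = (C−B)/|BC| = (0.3484,-0.9373); ey = (0.9373,0.3484)
θ=99°: P = B + -1.32·ex + -1.85·ey = (-2.8197,4.5435)
θ=307°: B = A + 4.00·(cos307°, sin307°) = (2.4073, -3.1945)
θ=307°: |BD| = 5.5945
θ=307°: circle(B,8.00) ∩ circle(D,6.00): a=5.2997, h=5.9928
θ=307°:   candidates: C₊=(3.3360,4.7514) cross=33.526; C₋=(10.1800,-5.0880) cross=-33.526
θ=307°:   branch - wants cross < 0 → take C=(10.1800,-5.0880) (cross=-33.526)
θ=307°: ex = (C−B)/|BC| = (0.9716,-0.2367); ey = (0.2367,0.9716)
θ=307°: P = B + -1.32·ex + -1.85·ey = (0.6869,-4.6796)

θ=27°: 1.42 2.57
θ=28°: 1.40 2.67
θ=99°: -2.82 4.54
θ=307°: 0.69 -4.68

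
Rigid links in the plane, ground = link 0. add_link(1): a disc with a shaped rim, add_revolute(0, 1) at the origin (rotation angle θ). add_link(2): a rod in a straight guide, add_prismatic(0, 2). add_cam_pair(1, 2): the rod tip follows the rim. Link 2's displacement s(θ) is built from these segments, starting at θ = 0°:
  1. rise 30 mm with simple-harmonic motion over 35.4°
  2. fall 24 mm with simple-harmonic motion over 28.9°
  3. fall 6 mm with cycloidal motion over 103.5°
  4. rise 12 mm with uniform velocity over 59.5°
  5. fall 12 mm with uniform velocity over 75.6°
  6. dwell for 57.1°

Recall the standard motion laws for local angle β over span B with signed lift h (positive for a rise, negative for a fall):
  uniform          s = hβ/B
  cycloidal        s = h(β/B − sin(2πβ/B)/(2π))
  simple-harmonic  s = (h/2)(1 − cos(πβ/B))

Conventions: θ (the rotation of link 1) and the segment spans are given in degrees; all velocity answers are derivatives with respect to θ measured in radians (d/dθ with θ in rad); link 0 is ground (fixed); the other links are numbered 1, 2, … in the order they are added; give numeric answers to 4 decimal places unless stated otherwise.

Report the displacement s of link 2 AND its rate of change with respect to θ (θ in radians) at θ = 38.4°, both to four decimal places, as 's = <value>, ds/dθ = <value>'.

segment 1 (0° to 35.4°, simple-harmonic, h = 30) is passed completely: s = 0.0000 + (30) = 30.0000
θ = 38.4° falls in segment 2 (35.4° to 64.3°, simple-harmonic, h = -24): β = 38.4 − 35.4 = 3°, B = 28.9°; Δs = -24/2·(1 − cos(π·0.1038)) = -0.6325; s = 30.0000 − 0.6325 = 29.3675
velocity in seg [35.4°–64.3°] (simple-harmonic), θ in radians: β = 3° = 0.0524 rad, B = 28.9° = 0.5044 rad; ds/dθ = (πh/(2B)) sin(πβ/B) = (π·(-24)/(2·0.5044)) sin(π·0.1038) = -23.944385 mm/rad

s = 29.3675, ds/dθ = -23.9444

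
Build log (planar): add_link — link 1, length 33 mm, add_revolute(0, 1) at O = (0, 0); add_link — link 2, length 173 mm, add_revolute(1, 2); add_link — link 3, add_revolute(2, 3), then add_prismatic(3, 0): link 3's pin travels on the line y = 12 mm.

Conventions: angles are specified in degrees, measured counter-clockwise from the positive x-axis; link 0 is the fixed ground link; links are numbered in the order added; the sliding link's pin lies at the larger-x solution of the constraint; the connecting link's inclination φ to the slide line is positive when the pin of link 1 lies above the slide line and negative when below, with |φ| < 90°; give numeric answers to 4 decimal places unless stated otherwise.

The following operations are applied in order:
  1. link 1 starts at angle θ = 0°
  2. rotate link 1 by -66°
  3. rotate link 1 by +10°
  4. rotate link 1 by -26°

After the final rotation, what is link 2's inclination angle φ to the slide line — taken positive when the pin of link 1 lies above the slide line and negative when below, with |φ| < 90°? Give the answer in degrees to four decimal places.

geometry: r = 33 mm, L = 173 mm, e = 12 mm; θ starts at 0°
rotate link 1 by -66°: θ ← 0° -66° = -66°
rotate link 1 by +10°: θ ← -66° +10° = -56°
rotate link 1 by -26°: θ ← -56° -26° = -82°
h = r sin θ − e = -32.678846 − 12 = -44.678846
sin φ = h / L = -44.678846 / 173 = -0.25825923
φ = arcsin(-0.25825923) = -14.966796°

-14.9668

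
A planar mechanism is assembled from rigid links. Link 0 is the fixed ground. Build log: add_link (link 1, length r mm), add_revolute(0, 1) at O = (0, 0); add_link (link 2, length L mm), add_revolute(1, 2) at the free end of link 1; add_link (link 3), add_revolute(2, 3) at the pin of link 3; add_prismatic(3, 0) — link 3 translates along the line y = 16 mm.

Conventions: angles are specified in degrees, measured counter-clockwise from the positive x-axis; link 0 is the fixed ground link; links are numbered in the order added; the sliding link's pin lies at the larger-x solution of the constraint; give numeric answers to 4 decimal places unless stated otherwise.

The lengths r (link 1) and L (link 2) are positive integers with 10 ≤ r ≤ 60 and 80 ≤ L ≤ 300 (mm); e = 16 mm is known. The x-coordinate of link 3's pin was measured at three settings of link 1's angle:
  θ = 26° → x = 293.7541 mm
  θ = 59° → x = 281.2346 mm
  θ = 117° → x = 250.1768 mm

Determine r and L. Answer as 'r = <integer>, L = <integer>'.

constraint per measurement: (x − r cos θ)² + (r sin θ − e)² = L²
subtracting the θ₁ and θ₂ equations cancels the r² and L² terms:
r = (x₁² − x₂²) / (2[(x₁cos θ₁ + e sin θ₁) − (x₂cos θ₂ + e sin θ₂)]) = 32.0001 → r = 32
L² = (x₁ − r cos θ₁)² + (r sin θ₁ − e)² = 70225.0153 → L = 265.0000 → L = 265
check at θ₃=117°: x = 250.1768 (printed 250.1768) ✓

r = 32, L = 265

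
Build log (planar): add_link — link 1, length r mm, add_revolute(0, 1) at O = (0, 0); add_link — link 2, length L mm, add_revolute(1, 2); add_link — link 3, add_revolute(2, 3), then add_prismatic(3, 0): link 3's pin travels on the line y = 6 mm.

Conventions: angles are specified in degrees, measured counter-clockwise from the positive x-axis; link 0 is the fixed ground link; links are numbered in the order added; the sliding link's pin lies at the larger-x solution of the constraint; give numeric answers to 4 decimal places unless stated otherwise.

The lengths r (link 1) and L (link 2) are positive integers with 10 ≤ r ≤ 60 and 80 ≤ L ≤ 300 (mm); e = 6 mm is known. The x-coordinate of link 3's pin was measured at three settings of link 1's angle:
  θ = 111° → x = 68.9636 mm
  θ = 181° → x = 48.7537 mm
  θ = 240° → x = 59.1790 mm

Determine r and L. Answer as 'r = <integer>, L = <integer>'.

constraint per measurement: (x − r cos θ)² + (r sin θ − e)² = L²
subtracting the θ₁ and θ₂ equations cancels the r² and L² terms:
r = (x₁² − x₂²) / (2[(x₁cos θ₁ + e sin θ₁) − (x₂cos θ₂ + e sin θ₂)]) = 40.0001 → r = 40
L² = (x₁ − r cos θ₁)² + (r sin θ₁ − e)² = 7921.0070 → L = 89.0000 → L = 89
check at θ₃=240°: x = 59.1790 (printed 59.1790) ✓

r = 40, L = 89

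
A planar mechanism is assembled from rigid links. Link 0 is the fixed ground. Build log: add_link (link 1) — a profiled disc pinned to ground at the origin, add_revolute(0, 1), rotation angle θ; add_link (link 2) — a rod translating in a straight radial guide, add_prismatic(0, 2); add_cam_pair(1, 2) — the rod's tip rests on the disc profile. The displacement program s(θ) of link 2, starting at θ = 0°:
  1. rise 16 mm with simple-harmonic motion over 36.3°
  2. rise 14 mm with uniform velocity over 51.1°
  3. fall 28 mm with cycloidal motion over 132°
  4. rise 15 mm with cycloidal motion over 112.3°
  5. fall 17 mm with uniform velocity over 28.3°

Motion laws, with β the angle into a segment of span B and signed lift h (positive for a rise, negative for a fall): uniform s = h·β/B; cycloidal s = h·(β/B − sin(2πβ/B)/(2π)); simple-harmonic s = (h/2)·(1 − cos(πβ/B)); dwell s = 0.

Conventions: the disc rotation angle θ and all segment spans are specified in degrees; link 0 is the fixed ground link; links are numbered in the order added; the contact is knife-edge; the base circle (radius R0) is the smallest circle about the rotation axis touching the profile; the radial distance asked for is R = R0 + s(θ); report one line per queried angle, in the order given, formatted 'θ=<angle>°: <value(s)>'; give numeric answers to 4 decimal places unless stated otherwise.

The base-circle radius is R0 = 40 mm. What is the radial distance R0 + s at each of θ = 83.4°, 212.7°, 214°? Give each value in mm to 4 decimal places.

seg 1 [0°–36.3°] simple-harmonic, h=16: full span → s += 16 → s = 16.0000
seg 2 [36.3°–87.4°] uniform, h=14: θ=83.4° here. β=47.1, B=51.1. 14·47.1/51.1 = 12.9041 → s = 28.9041
seg 2 [36.3°–87.4°] uniform, h=14: full span → s += 14 → s = 30.0000
seg 3 [87.4°–219.4°] cycloidal, h=-28: θ=212.7° here. β=125.3, B=132. -28·(0.9492 − sin(2π·0.9492)/(2π)) = -27.9760 → s = 2.0240
seg 3 [87.4°–219.4°] cycloidal, h=-28: θ=214° here. β=126.6, B=132. -28·(0.9591 − sin(2π·0.9591)/(2π)) = -27.9874 → s = 2.0126
θ=83.4°: R = R0 + s = 40 + 28.9041 = 68.9041
θ=212.7°: R = R0 + s = 40 + 2.0240 = 42.0240
θ=214°: R = R0 + s = 40 + 2.0126 = 42.0126

θ=83.4°: 68.9041
θ=212.7°: 42.0240
θ=214°: 42.0126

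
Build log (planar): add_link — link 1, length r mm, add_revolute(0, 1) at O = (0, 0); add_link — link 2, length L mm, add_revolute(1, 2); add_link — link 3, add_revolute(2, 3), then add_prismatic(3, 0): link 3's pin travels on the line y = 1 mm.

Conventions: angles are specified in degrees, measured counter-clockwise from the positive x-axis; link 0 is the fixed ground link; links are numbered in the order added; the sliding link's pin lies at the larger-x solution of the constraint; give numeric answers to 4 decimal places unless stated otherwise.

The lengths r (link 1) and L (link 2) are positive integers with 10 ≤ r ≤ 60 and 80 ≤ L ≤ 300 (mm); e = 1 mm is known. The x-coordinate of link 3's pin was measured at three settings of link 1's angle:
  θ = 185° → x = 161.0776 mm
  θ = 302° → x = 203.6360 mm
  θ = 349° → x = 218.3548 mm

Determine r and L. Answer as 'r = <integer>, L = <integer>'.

constraint per measurement: (x − r cos θ)² + (r sin θ − e)² = L²
subtracting the θ₁ and θ₂ equations cancels the r² and L² terms:
r = (x₁² − x₂²) / (2[(x₁cos θ₁ + e sin θ₁) − (x₂cos θ₂ + e sin θ₂)]) = 29.0000 → r = 29
L² = (x₁ − r cos θ₁)² + (r sin θ₁ − e)² = 36099.9980 → L = 190.0000 → L = 190
check at θ₃=349°: x = 218.3548 (printed 218.3548) ✓

r = 29, L = 190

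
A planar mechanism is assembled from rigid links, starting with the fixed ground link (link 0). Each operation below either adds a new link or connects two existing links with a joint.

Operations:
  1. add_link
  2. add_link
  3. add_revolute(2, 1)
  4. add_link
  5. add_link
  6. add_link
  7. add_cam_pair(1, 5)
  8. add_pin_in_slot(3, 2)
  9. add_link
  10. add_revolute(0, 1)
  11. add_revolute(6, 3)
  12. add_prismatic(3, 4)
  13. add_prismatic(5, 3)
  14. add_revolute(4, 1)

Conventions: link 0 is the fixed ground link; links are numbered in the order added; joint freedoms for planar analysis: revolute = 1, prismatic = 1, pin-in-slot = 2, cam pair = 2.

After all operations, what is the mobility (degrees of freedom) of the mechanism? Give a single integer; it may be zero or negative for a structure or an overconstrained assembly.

L=1 J1=0 J2=0
add link → L=2 J1=0 J2=0
add link → L=3 J1=0 J2=0
R@2,1 dof=1 J1 → L=3 J1=1 J2=0
add link → L=4 J1=1 J2=0
add link → L=5 J1=1 J2=0
add link → L=6 J1=1 J2=0
C@1,5 dof=2 J2 → L=6 J1=1 J2=1
PS@3,2 dof=2 J2 → L=6 J1=1 J2=2
add link → L=7 J1=1 J2=2
R@0,1 dof=1 J1 → L=7 J1=2 J2=2
R@6,3 dof=1 J1 → L=7 J1=3 J2=2
P@3,4 dof=1 J1 → L=7 J1=4 J2=2
P@5,3 dof=1 J1 → L=7 J1=5 J2=2
R@4,1 dof=1 J1 → L=7 J1=6 J2=2
M=3(L−1)−2J1−J2=3·6−2·6−2=4

M = 4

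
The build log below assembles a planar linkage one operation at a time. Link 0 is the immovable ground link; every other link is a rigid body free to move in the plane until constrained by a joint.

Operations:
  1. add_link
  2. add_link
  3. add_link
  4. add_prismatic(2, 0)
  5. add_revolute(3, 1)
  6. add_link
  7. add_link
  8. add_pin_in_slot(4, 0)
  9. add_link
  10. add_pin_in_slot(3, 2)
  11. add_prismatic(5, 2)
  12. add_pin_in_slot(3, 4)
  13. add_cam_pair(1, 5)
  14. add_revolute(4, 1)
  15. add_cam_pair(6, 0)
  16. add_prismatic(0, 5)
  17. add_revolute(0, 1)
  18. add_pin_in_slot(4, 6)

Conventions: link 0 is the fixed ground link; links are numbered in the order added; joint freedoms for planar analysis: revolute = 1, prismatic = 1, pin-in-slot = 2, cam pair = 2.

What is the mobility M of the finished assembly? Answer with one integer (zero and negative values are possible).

(L,J1,J2)=(1,0,0); link0 fixed
link1: (2,0,0)
link2: (3,0,0)
link3: (4,0,0)
P 2-0 [J1]: (4,1,0)
R 3-1 [J1]: (4,2,0)
link4: (5,2,0)
link5: (6,2,0)
PS 4-0 [J2]: (6,2,1)
link6: (7,2,1)
PS 3-2 [J2]: (7,2,2)
P 5-2 [J1]: (7,3,2)
PS 3-4 [J2]: (7,3,3)
C 1-5 [J2]: (7,3,4)
R 4-1 [J1]: (7,4,4)
C 6-0 [J2]: (7,4,5)
P 0-5 [J1]: (7,5,5)
R 0-1 [J1]: (7,6,5)
PS 4-6 [J2]: (7,6,6)
Grübler: 3·6 − 2·6 − 6 = 0

M = 0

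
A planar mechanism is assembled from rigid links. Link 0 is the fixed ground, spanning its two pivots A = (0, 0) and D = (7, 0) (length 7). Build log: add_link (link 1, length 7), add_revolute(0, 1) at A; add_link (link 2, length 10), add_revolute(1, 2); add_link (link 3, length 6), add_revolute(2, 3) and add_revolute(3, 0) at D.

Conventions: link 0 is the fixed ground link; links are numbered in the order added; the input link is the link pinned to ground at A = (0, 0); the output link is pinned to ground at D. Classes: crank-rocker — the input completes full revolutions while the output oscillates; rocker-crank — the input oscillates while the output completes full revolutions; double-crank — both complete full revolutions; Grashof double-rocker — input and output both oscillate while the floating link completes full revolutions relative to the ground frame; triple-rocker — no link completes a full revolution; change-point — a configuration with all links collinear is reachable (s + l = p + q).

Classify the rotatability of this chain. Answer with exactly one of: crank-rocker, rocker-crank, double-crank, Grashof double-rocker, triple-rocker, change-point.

lengths: ground=7, input=7, coupler=10, output=6
sorted: s=6 (shortest), l=10 (longest), p+q=14
s + l = 16 vs p + q = 14
s + l > p + q → non-Grashof → no link fully rotates → triple-rocker

triple-rocker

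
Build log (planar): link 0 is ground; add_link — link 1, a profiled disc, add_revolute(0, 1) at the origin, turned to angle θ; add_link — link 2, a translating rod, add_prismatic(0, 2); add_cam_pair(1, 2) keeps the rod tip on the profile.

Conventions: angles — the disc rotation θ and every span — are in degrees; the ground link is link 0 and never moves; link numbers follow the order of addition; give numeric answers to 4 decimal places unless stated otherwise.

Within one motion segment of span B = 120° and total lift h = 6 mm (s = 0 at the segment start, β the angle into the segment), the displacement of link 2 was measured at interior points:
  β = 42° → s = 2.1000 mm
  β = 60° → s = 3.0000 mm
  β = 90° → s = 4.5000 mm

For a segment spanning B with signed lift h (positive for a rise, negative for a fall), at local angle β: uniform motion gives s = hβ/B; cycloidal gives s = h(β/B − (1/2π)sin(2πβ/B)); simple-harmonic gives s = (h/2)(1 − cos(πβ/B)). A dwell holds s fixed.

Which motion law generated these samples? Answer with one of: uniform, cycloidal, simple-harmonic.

candidates at β/B = r: uniform s = h·r (linear in β); cycloidal s = h·(r − sin(2πr)/(2π)); simple-harmonic s = (h/2)(1 − cos(πr))
β=42°: printed 2.1000 | uniform 2.1000, cycloidal 1.3274, simple-harmonic 1.6380
β=60°: printed 3.0000 | uniform 3.0000, cycloidal 3.0000, simple-harmonic 3.0000
β=90°: printed 4.5000 | uniform 4.5000, cycloidal 5.4549, simple-harmonic 5.1213
only one law matches every sample → uniform

uniform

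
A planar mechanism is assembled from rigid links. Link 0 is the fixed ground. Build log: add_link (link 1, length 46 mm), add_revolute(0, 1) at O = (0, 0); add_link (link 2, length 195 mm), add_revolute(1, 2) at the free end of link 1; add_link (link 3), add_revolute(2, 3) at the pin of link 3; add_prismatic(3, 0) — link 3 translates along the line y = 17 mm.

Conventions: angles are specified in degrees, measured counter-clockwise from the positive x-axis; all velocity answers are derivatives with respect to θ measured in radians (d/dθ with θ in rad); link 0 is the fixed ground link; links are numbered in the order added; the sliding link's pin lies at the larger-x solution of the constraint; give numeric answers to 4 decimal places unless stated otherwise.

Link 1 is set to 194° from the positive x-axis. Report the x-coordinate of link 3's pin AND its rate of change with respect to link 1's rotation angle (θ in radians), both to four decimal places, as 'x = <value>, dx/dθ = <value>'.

geometry: r = 46 mm, L = 195 mm, e = 17 mm
crank pin P = (r cos θ, r sin θ) = (-44.633603, -11.128407)
h = r sin θ − e = -11.128407 − 17 = -28.128407
x = r cos θ + √(L² − h²) = -44.633603 + 192.960599 = 148.326995
dx/dθ = −r sin θ − h·r cos θ/√(L² − h²) (θ in radians; h = -28.128407) = 4.622042

x = 148.3270, dx/dθ = 4.6220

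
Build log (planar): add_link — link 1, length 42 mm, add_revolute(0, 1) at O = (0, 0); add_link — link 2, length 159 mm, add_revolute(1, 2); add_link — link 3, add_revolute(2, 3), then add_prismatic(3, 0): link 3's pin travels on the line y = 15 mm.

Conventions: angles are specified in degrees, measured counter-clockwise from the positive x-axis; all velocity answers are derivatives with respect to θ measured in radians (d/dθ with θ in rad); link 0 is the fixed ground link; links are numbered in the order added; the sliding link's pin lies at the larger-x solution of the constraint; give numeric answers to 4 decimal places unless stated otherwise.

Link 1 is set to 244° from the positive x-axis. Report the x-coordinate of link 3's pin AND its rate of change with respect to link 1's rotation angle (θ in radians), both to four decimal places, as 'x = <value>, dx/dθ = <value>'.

geometry: r = 42 mm, L = 159 mm, e = 15 mm
crank pin P = (r cos θ, r sin θ) = (-18.411588, -37.749350)
h = r sin θ − e = -37.749350 − 15 = -52.749350
x = r cos θ + √(L² − h²) = -18.411588 + 149.995020 = 131.583432
dx/dθ = −r sin θ − h·r cos θ/√(L² − h²) (θ in radians; h = -52.749350) = 31.274473

x = 131.5834, dx/dθ = 31.2745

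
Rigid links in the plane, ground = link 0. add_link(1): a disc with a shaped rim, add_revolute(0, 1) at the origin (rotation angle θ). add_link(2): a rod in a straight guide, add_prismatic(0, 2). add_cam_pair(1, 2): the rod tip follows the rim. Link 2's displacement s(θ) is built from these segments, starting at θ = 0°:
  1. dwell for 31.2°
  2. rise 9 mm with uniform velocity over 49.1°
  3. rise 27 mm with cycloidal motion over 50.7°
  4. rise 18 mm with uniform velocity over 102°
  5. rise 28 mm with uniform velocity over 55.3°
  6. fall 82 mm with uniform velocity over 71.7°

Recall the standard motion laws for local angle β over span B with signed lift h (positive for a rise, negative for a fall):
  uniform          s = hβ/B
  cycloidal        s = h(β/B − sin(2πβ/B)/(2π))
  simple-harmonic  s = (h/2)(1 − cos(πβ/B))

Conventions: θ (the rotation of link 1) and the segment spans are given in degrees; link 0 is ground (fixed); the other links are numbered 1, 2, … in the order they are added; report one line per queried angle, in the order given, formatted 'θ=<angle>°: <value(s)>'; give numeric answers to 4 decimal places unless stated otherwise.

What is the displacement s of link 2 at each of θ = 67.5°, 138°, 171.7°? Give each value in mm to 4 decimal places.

segment 1 (0° to 31.2°, dwell): s unchanged at 0.0000
θ = 67.5° falls in segment 2 (31.2° to 80.3°, uniform, h = 9): β = 67.5 − 31.2 = 36.3°, B = 49.1°; Δs = 9·36.3/49.1 = 6.6538; s = 0.0000 + 6.6538 = 6.6538
segment 2 (31.2° to 80.3°, uniform, h = 9) is passed completely: s = 0.0000 + (9) = 9.0000
segment 3 (80.3° to 131°, cycloidal, h = 27) is passed completely: s = 9.0000 + (27) = 36.0000
θ = 138° falls in segment 4 (131° to 233°, uniform, h = 18): β = 138 − 131 = 7°, B = 102°; Δs = 18·7/102 = 1.2353; s = 36.0000 + 1.2353 = 37.2353
θ = 171.7° falls in segment 4 (131° to 233°, uniform, h = 18): β = 171.7 − 131 = 40.7°, B = 102°; Δs = 18·40.7/102 = 7.1824; s = 36.0000 + 7.1824 = 43.1824

θ=67.5°: 6.6538
θ=138°: 37.2353
θ=171.7°: 43.1824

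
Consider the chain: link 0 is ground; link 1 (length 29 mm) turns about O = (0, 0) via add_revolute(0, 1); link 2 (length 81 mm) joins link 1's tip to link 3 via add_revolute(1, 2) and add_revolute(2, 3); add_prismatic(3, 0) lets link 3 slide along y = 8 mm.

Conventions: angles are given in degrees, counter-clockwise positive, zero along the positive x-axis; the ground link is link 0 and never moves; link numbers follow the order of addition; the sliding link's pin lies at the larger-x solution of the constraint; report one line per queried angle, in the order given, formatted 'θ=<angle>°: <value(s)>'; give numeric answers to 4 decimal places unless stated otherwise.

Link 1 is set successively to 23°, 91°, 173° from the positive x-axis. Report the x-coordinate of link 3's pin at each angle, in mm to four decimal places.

geometry: r = 29 mm, L = 81 mm, e = 8 mm
θ=23°: crank pin P = (r cos θ, r sin θ) = (26.694641, 11.331203)
θ=23°: h = r sin θ − e = 11.331203 − 8 = 3.331203
θ=23°: x = r cos θ + √(L² − h²) = 26.694641 + 80.931472 = 107.626112
θ=91°: crank pin P = (r cos θ, r sin θ) = (-0.506120, 28.995583)
θ=91°: h = r sin θ − e = 28.995583 − 8 = 20.995583
θ=91°: x = r cos θ + √(L² − h²) = -0.506120 + 78.231614 = 77.725495
θ=173°: crank pin P = (r cos θ, r sin θ) = (-28.783838, 3.534211)
θ=173°: h = r sin θ − e = 3.534211 − 8 = -4.465789
θ=173°: x = r cos θ + √(L² − h²) = -28.783838 + 80.876800 = 52.092961

θ=23°: 107.6261
θ=91°: 77.7255
θ=173°: 52.0930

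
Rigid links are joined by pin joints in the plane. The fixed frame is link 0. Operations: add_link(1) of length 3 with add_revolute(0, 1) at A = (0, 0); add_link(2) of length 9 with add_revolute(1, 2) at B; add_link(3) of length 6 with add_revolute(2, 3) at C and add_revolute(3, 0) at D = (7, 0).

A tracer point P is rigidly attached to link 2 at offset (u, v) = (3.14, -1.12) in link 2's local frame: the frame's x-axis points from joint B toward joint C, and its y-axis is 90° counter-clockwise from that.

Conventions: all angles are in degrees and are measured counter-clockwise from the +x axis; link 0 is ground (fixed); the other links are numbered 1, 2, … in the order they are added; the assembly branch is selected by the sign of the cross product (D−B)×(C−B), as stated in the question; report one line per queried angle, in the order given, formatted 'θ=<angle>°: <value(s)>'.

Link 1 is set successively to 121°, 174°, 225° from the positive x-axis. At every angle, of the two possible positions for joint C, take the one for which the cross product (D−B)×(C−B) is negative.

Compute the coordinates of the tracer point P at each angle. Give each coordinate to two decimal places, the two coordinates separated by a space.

A=(0,0), D=(7.00,0)
θ=121°: B = A + 3.00·(cos121°, sin121°) = (-1.5451, 2.5715)
θ=121°: |BD| = 8.9237
θ=121°: circle(B,9.00) ∩ circle(D,6.00): a=6.9832, h=5.6776
θ=121°:   candidates: C₊=(6.7780,5.9959) cross=50.665; C₋=(3.5058,-4.8775) cross=-50.665
θ=121°:   branch - wants cross < 0 → take C=(3.5058,-4.8775) (cross=-50.665)
θ=121°: ex = (C−B)/|BC| = (0.5612,-0.8277); ey = (0.8277,0.5612)
θ=121°: P = B + 3.14·ex + -1.12·ey = (-0.7099,-0.6559)
θ=174°: B = A + 3.00·(cos174°, sin174°) = (-2.9836, 0.3136)
θ=174°: |BD| = 9.9885
θ=174°: circle(B,9.00) ∩ circle(D,6.00): a=7.2468, h=5.3370
θ=174°:   candidates: C₊=(4.4273,5.4204) cross=53.308; C₋=(4.0921,-5.2483) cross=-53.308
θ=174°:   branch - wants cross < 0 → take C=(4.0921,-5.2483) (cross=-53.308)
θ=174°: ex = (C−B)/|BC| = (0.7862,-0.6180); ey = (0.6180,0.7862)
θ=174°: P = B + 3.14·ex + -1.12·ey = (-1.2071,-2.5074)
θ=225°: B = A + 3.00·(cos225°, sin225°) = (-2.1213, -2.1213)
θ=225°: |BD| = 9.3647
θ=225°: circle(B,9.00) ∩ circle(D,6.00): a=7.0850, h=5.5500
θ=225°:   candidates: C₊=(3.5223,4.8893) cross=51.975; C₋=(6.0367,-5.9222) cross=-51.975
θ=225°:   branch - wants cross < 0 → take C=(6.0367,-5.9222) (cross=-51.975)
θ=225°: ex = (C−B)/|BC| = (0.9064,-0.4223); ey = (0.4223,0.9064)
θ=225°: P = B + 3.14·ex + -1.12·ey = (0.2519,-4.4626)

θ=121°: -0.71 -0.66
θ=174°: -1.21 -2.51
θ=225°: 0.25 -4.46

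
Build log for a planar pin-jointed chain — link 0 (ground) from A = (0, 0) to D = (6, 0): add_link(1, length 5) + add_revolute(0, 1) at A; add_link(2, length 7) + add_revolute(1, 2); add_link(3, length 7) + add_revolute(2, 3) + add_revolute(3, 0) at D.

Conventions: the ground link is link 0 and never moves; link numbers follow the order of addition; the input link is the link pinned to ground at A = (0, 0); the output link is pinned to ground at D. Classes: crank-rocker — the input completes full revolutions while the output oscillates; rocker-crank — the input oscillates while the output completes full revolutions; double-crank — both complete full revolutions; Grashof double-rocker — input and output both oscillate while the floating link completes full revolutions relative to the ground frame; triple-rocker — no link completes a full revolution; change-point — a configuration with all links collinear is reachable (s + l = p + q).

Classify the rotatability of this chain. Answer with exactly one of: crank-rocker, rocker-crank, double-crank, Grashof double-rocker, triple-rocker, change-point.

lengths: ground=6, input=5, coupler=7, output=7
sorted: s=5 (shortest), l=7 (longest), p+q=13
s + l = 12 vs p + q = 13
s + l < p + q (Grashof) with shortest = input link → crank-rocker

crank-rocker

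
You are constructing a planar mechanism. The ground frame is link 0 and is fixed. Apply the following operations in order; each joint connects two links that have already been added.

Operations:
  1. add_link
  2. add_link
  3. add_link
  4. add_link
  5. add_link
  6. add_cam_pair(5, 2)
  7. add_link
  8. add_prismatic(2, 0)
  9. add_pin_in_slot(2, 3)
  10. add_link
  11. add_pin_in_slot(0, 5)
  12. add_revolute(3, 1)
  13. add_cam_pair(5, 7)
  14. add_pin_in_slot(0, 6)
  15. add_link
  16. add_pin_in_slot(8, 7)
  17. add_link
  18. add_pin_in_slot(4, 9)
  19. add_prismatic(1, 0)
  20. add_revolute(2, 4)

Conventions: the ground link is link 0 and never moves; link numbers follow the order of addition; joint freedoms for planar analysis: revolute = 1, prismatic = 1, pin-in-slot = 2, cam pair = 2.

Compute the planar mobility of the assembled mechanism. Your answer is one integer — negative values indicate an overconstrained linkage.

(L,J1,J2)=(1,0,0); link0 fixed
link1: (2,0,0)
link2: (3,0,0)
link3: (4,0,0)
link4: (5,0,0)
link5: (6,0,0)
C 5-2 [J2]: (6,0,1)
link6: (7,0,1)
P 2-0 [J1]: (7,1,1)
PS 2-3 [J2]: (7,1,2)
link7: (8,1,2)
PS 0-5 [J2]: (8,1,3)
R 3-1 [J1]: (8,2,3)
C 5-7 [J2]: (8,2,4)
PS 0-6 [J2]: (8,2,5)
link8: (9,2,5)
PS 8-7 [J2]: (9,2,6)
link9: (10,2,6)
PS 4-9 [J2]: (10,2,7)
P 1-0 [J1]: (10,3,7)
R 2-4 [J1]: (10,4,7)
Grübler: 3·9 − 2·4 − 7 = 12

M = 12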